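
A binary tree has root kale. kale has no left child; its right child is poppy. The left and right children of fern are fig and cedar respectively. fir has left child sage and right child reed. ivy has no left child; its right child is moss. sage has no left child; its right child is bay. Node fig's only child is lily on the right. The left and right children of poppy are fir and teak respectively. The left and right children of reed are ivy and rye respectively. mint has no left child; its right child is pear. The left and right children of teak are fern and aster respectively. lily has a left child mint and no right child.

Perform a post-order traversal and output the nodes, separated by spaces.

bay sage moss ivy rye reed fir pear mint lily fig cedar fern aster teak poppy kale

Post-order visits the left subtree, then the right subtree, then the node.
At kale: no left child.
At kale: go right to poppy.
  At poppy: go left to fir.
    At fir: go left to sage.
      At sage: no left child.
      At sage: go right to bay.
        bay is a leaf — visit bay.
      Visit sage.
    At fir: go right to reed.
      At reed: go left to ivy.
        At ivy: no left child.
        At ivy: go right to moss.
          moss is a leaf — visit moss.
        Visit ivy.
      At reed: go right to rye.
        rye is a leaf — visit rye.
      Visit reed.
    Visit fir.
  At poppy: go right to teak.
    At teak: go left to fern.
      At fern: go left to fig.
        At fig: no left child.
        At fig: go right to lily.
          At lily: go left to mint.
            At mint: no left child.
            At mint: go right to pear.
              pear is a leaf — visit pear.
            Visit mint.
          At lily: no right child.
          Visit lily.
        Visit fig.
      At fern: go right to cedar.
        cedar is a leaf — visit cedar.
      Visit fern.
    At teak: go right to aster.
      aster is a leaf — visit aster.
    Visit teak.
  Visit poppy.
Visit kale.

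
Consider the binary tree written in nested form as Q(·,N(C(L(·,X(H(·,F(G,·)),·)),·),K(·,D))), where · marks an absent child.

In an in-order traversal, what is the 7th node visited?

C

In-order visits the left subtree, then the node, then the right subtree.
At Q: no left child.
Visit Q.
At Q: go right to N.
  At N: go left to C.
    At C: go left to L.
      At L: no left child.
      Visit L.
      At L: go right to X.
        At X: go left to H.
          At H: no left child.
          Visit H.
          At H: go right to F.
            At F: go left to G.
              G is a leaf — visit G.
            Visit F.
            At F: no right child.
        Visit X.
        At X: no right child.
    Visit C.
    At C: no right child.
  Visit N.
  At N: go right to K.
    At K: no left child.
    Visit K.
    At K: go right to D.
      D is a leaf — visit D.
Full in-order sequence: Q, L, H, G, F, X, C, N, K, D.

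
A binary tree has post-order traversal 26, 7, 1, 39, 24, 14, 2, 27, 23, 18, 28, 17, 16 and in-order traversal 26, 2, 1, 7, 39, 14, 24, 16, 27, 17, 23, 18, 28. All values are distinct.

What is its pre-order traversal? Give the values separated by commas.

The last element of post-order is the root; it splits in-order into left and right subtrees.
Root 16: left subtree has 7 nodes {26, 2, 1, 7, 39, 14, 24}, right has 5 {27, 17, 23, 18, 28}.
  Root 2: left subtree has 1 node {26}, right has 5 {1, 7, 39, 14, 24}.
    Root 14: left subtree has 3 nodes {1, 7, 39}, right has 1 {24}.
      Root 39: left subtree has 2 nodes {1, 7}, right has 0 { }.
        Root 1: left subtree has 0 nodes { }, right has 1 {7}.
  Root 17: left subtree has 1 node {27}, right has 3 {23, 18, 28}.
    Root 28: left subtree has 2 nodes {23, 18}, right has 0 { }.
      Root 18: left subtree has 1 node {23}, right has 0 { }.

16, 2, 26, 14, 39, 1, 7, 24, 17, 27, 28, 18, 23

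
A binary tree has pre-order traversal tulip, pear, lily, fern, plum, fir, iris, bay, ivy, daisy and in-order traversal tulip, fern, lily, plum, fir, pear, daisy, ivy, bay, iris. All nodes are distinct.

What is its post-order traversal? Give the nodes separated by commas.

fern, fir, plum, lily, daisy, ivy, bay, iris, pear, tulip

The first element of pre-order is the root; it splits in-order into left and right subtrees.
Root tulip: left subtree has 0 nodes { }, right has 9 {fern, lily, plum, fir, pear, daisy, ivy, bay, iris}.
  Root pear: left subtree has 4 nodes {fern, lily, plum, fir}, right has 4 {daisy, ivy, bay, iris}.
    Root lily: left subtree has 1 node {fern}, right has 2 {plum, fir}.
      Root plum: left subtree has 0 nodes { }, right has 1 {fir}.
    Root iris: left subtree has 3 nodes {daisy, ivy, bay}, right has 0 { }.
      Root bay: left subtree has 2 nodes {daisy, ivy}, right has 0 { }.
        Root ivy: left subtree has 1 node {daisy}, right has 0 { }.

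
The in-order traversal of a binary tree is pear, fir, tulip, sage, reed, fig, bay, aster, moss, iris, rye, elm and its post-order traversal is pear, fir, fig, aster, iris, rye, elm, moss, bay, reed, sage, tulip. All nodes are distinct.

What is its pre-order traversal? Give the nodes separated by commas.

The last element of post-order is the root; it splits in-order into left and right subtrees.
Root tulip: left subtree has 2 nodes {pear, fir}, right has 9 {sage, reed, fig, bay, aster, moss, iris, rye, elm}.
  Root fir: left subtree has 1 node {pear}, right has 0 { }.
  Root sage: left subtree has 0 nodes { }, right has 8 {reed, fig, bay, aster, moss, iris, rye, elm}.
    Root reed: left subtree has 0 nodes { }, right has 7 {fig, bay, aster, moss, iris, rye, elm}.
      Root bay: left subtree has 1 node {fig}, right has 5 {aster, moss, iris, rye, elm}.
        Root moss: left subtree has 1 node {aster}, right has 3 {iris, rye, elm}.
          Root elm: left subtree has 2 nodes {iris, rye}, right has 0 { }.
            Root rye: left subtree has 1 node {iris}, right has 0 { }.

tulip, fir, pear, sage, reed, bay, fig, moss, aster, elm, rye, iris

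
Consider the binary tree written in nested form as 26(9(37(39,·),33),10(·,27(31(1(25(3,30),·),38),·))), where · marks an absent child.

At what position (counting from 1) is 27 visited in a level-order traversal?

Level-order visits nodes level by level from the root, left to right within each level.
Level 0: 26
Level 1: 9, 10
Level 2: 37, 33, 27
Level 3: 39, 31
Level 4: 1, 38
Level 5: 25
Level 6: 3, 30
Full level-order sequence: 26, 9, 10, 37, 33, 27, 39, 31, 1, 38, 25, 3, 30.

6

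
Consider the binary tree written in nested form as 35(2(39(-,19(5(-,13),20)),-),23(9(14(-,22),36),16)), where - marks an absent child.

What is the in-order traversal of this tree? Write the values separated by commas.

39, 5, 13, 19, 20, 2, 35, 14, 22, 9, 36, 23, 16

In-order visits the left subtree, then the node, then the right subtree.
At 35: go left to 2.
  At 2: go left to 39.
    At 39: no left child.
    Visit 39.
    At 39: go right to 19.
      At 19: go left to 5.
        At 5: no left child.
        Visit 5.
        At 5: go right to 13.
          13 is a leaf — visit 13.
      Visit 19.
      At 19: go right to 20.
        20 is a leaf — visit 20.
  Visit 2.
  At 2: no right child.
Visit 35.
At 35: go right to 23.
  At 23: go left to 9.
    At 9: go left to 14.
      At 14: no left child.
      Visit 14.
      At 14: go right to 22.
        22 is a leaf — visit 22.
    Visit 9.
    At 9: go right to 36.
      36 is a leaf — visit 36.
  Visit 23.
  At 23: go right to 16.
    16 is a leaf — visit 16.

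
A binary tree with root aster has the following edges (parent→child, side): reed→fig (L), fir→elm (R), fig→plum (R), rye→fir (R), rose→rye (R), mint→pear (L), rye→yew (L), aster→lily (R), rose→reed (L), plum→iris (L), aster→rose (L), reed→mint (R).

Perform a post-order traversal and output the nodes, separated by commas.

Post-order visits the left subtree, then the right subtree, then the node.
At aster: go left to rose.
  At rose: go left to reed.
    At reed: go left to fig.
      At fig: no left child.
      At fig: go right to plum.
        At plum: go left to iris.
          iris is a leaf — visit iris.
        At plum: no right child.
        Visit plum.
      Visit fig.
    At reed: go right to mint.
      At mint: go left to pear.
        pear is a leaf — visit pear.
      At mint: no right child.
      Visit mint.
    Visit reed.
  At rose: go right to rye.
    At rye: go left to yew.
      yew is a leaf — visit yew.
    At rye: go right to fir.
      At fir: no left child.
      At fir: go right to elm.
        elm is a leaf — visit elm.
      Visit fir.
    Visit rye.
  Visit rose.
At aster: go right to lily.
  lily is a leaf — visit lily.
Visit aster.

iris, plum, fig, pear, mint, reed, yew, elm, fir, rye, rose, lily, aster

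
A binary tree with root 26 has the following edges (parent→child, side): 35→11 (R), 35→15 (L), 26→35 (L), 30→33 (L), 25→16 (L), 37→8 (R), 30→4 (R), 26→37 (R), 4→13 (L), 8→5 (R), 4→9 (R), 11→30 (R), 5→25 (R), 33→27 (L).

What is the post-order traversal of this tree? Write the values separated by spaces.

15 27 33 13 9 4 30 11 35 16 25 5 8 37 26

Post-order visits the left subtree, then the right subtree, then the node.
At 26: go left to 35.
  At 35: go left to 15.
    15 is a leaf — visit 15.
  At 35: go right to 11.
    At 11: no left child.
    At 11: go right to 30.
      At 30: go left to 33.
        At 33: go left to 27.
          27 is a leaf — visit 27.
        At 33: no right child.
        Visit 33.
      At 30: go right to 4.
        At 4: go left to 13.
          13 is a leaf — visit 13.
        At 4: go right to 9.
          9 is a leaf — visit 9.
        Visit 4.
      Visit 30.
    Visit 11.
  Visit 35.
At 26: go right to 37.
  At 37: no left child.
  At 37: go right to 8.
    At 8: no left child.
    At 8: go right to 5.
      At 5: no left child.
      At 5: go right to 25.
        At 25: go left to 16.
          16 is a leaf — visit 16.
        At 25: no right child.
        Visit 25.
      Visit 5.
    Visit 8.
  Visit 37.
Visit 26.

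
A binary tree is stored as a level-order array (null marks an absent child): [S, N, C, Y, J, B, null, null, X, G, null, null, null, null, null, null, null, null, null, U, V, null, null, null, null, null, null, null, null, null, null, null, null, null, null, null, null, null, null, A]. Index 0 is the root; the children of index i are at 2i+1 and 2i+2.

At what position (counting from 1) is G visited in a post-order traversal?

Post-order visits the left subtree, then the right subtree, then the node.
At S: go left to N.
  At N: go left to Y.
    At Y: no left child.
    At Y: go right to X.
      X is a leaf — visit X.
    Visit Y.
  At N: go right to J.
    At J: go left to G.
      At G: go left to U.
        At U: go left to A.
          A is a leaf — visit A.
        At U: no right child.
        Visit U.
      At G: go right to V.
        V is a leaf — visit V.
      Visit G.
    At J: no right child.
    Visit J.
  Visit N.
At S: go right to C.
  At C: go left to B.
    B is a leaf — visit B.
  At C: no right child.
  Visit C.
Visit S.
Full post-order sequence: X, Y, A, U, V, G, J, N, B, C, S.

6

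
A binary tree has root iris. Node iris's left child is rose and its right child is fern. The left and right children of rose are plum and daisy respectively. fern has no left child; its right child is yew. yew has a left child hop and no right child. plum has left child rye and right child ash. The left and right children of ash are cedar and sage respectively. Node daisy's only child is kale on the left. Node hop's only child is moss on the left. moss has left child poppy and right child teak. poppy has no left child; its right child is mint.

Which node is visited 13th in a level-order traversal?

Level-order visits nodes level by level from the root, left to right within each level.
Level 0: iris
Level 1: rose, fern
Level 2: plum, daisy, yew
Level 3: rye, ash, kale, hop
Level 4: cedar, sage, moss
Level 5: poppy, teak
Level 6: mint
Full level-order sequence: iris, rose, fern, plum, daisy, yew, rye, ash, kale, hop, cedar, sage, moss, poppy, teak, mint.

moss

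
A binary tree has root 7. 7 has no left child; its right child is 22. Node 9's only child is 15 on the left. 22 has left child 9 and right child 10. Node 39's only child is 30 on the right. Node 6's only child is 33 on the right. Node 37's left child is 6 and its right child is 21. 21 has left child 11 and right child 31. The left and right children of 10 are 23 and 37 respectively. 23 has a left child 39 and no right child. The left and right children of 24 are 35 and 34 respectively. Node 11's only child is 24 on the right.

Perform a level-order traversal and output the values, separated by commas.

Level-order visits nodes level by level from the root, left to right within each level.
Level 0: 7
Level 1: 22
Level 2: 9, 10
Level 3: 15, 23, 37
Level 4: 39, 6, 21
Level 5: 30, 33, 11, 31
Level 6: 24
Level 7: 35, 34

7, 22, 9, 10, 15, 23, 37, 39, 6, 21, 30, 33, 11, 31, 24, 35, 34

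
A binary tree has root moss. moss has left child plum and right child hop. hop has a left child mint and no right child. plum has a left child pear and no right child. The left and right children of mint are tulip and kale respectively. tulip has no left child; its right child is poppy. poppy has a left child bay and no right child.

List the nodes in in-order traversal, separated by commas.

In-order visits the left subtree, then the node, then the right subtree.
At moss: go left to plum.
  At plum: go left to pear.
    pear is a leaf — visit pear.
  Visit plum.
  At plum: no right child.
Visit moss.
At moss: go right to hop.
  At hop: go left to mint.
    At mint: go left to tulip.
      At tulip: no left child.
      Visit tulip.
      At tulip: go right to poppy.
        At poppy: go left to bay.
          bay is a leaf — visit bay.
        Visit poppy.
        At poppy: no right child.
    Visit mint.
    At mint: go right to kale.
      kale is a leaf — visit kale.
  Visit hop.
  At hop: no right child.

pear, plum, moss, tulip, bay, poppy, mint, kale, hop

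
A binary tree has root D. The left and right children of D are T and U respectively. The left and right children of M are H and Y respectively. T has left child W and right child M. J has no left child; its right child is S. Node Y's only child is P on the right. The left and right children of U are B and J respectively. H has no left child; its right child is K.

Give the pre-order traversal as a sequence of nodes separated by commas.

D, T, W, M, H, K, Y, P, U, B, J, S

Pre-order visits the node, then its left subtree, then its right subtree.
Visit D.
At D: go left to T.
  Visit T.
  At T: go left to W.
    W is a leaf — visit W.
  At T: go right to M.
    Visit M.
    At M: go left to H.
      Visit H.
      At H: no left child.
      At H: go right to K.
        K is a leaf — visit K.
    At M: go right to Y.
      Visit Y.
      At Y: no left child.
      At Y: go right to P.
        P is a leaf — visit P.
At D: go right to U.
  Visit U.
  At U: go left to B.
    B is a leaf — visit B.
  At U: go right to J.
    Visit J.
    At J: no left child.
    At J: go right to S.
      S is a leaf — visit S.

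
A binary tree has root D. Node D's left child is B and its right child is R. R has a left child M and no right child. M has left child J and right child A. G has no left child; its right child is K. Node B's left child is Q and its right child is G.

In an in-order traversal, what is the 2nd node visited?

In-order visits the left subtree, then the node, then the right subtree.
At D: go left to B.
  At B: go left to Q.
    Q is a leaf — visit Q.
  Visit B.
  At B: go right to G.
    At G: no left child.
    Visit G.
    At G: go right to K.
      K is a leaf — visit K.
Visit D.
At D: go right to R.
  At R: go left to M.
    At M: go left to J.
      J is a leaf — visit J.
    Visit M.
    At M: go right to A.
      A is a leaf — visit A.
  Visit R.
  At R: no right child.
Full in-order sequence: Q, B, G, K, D, J, M, A, R.

B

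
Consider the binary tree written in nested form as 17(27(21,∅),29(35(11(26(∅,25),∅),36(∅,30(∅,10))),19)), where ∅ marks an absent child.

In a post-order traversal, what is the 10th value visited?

Post-order visits the left subtree, then the right subtree, then the node.
At 17: go left to 27.
  At 27: go left to 21.
    21 is a leaf — visit 21.
  At 27: no right child.
  Visit 27.
At 17: go right to 29.
  At 29: go left to 35.
    At 35: go left to 11.
      At 11: go left to 26.
        At 26: no left child.
        At 26: go right to 25.
          25 is a leaf — visit 25.
        Visit 26.
      At 11: no right child.
      Visit 11.
    At 35: go right to 36.
      At 36: no left child.
      At 36: go right to 30.
        At 30: no left child.
        At 30: go right to 10.
          10 is a leaf — visit 10.
        Visit 30.
      Visit 36.
    Visit 35.
  At 29: go right to 19.
    19 is a leaf — visit 19.
  Visit 29.
Visit 17.
Full post-order sequence: 21, 27, 25, 26, 11, 10, 30, 36, 35, 19, 29, 17.

19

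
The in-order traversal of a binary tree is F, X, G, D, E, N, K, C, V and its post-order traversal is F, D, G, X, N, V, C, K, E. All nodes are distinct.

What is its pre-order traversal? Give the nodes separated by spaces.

The last element of post-order is the root; it splits in-order into left and right subtrees.
Root E: left subtree has 4 nodes {F, X, G, D}, right has 4 {N, K, C, V}.
  Root X: left subtree has 1 node {F}, right has 2 {G, D}.
    Root G: left subtree has 0 nodes { }, right has 1 {D}.
  Root K: left subtree has 1 node {N}, right has 2 {C, V}.
    Root C: left subtree has 0 nodes { }, right has 1 {V}.

E X F G D K N C V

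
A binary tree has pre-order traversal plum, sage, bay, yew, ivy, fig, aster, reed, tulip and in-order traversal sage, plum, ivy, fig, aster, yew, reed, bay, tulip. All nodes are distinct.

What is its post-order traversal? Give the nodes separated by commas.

sage, aster, fig, ivy, reed, yew, tulip, bay, plum

The first element of pre-order is the root; it splits in-order into left and right subtrees.
Root plum: left subtree has 1 node {sage}, right has 7 {ivy, fig, aster, yew, reed, bay, tulip}.
  Root bay: left subtree has 5 nodes {ivy, fig, aster, yew, reed}, right has 1 {tulip}.
    Root yew: left subtree has 3 nodes {ivy, fig, aster}, right has 1 {reed}.
      Root ivy: left subtree has 0 nodes { }, right has 2 {fig, aster}.
        Root fig: left subtree has 0 nodes { }, right has 1 {aster}.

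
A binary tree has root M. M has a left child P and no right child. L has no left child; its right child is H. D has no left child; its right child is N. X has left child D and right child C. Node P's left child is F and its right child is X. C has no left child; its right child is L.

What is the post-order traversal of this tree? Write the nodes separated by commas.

Post-order visits the left subtree, then the right subtree, then the node.
At M: go left to P.
  At P: go left to F.
    F is a leaf — visit F.
  At P: go right to X.
    At X: go left to D.
      At D: no left child.
      At D: go right to N.
        N is a leaf — visit N.
      Visit D.
    At X: go right to C.
      At C: no left child.
      At C: go right to L.
        At L: no left child.
        At L: go right to H.
          H is a leaf — visit H.
        Visit L.
      Visit C.
    Visit X.
  Visit P.
At M: no right child.
Visit M.

F, N, D, H, L, C, X, P, M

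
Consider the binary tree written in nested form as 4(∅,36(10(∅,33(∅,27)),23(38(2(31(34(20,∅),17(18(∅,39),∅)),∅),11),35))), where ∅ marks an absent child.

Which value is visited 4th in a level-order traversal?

23

Level-order visits nodes level by level from the root, left to right within each level.
Level 0: 4
Level 1: 36
Level 2: 10, 23
Level 3: 33, 38, 35
Level 4: 27, 2, 11
Level 5: 31
Level 6: 34, 17
Level 7: 20, 18
Level 8: 39
Full level-order sequence: 4, 36, 10, 23, 33, 38, 35, 27, 2, 11, 31, 34, 17, 20, 18, 39.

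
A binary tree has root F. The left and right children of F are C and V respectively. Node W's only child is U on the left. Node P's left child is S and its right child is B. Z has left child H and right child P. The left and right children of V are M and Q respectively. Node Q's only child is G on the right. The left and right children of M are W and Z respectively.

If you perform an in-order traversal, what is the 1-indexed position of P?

9

In-order visits the left subtree, then the node, then the right subtree.
At F: go left to C.
  C is a leaf — visit C.
Visit F.
At F: go right to V.
  At V: go left to M.
    At M: go left to W.
      At W: go left to U.
        U is a leaf — visit U.
      Visit W.
      At W: no right child.
    Visit M.
    At M: go right to Z.
      At Z: go left to H.
        H is a leaf — visit H.
      Visit Z.
      At Z: go right to P.
        At P: go left to S.
          S is a leaf — visit S.
        Visit P.
        At P: go right to B.
          B is a leaf — visit B.
  Visit V.
  At V: go right to Q.
    At Q: no left child.
    Visit Q.
    At Q: go right to G.
      G is a leaf — visit G.
Full in-order sequence: C, F, U, W, M, H, Z, S, P, B, V, Q, G.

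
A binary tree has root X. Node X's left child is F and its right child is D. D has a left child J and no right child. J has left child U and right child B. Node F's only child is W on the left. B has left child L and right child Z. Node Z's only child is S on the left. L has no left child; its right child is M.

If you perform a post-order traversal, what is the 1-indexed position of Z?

Post-order visits the left subtree, then the right subtree, then the node.
At X: go left to F.
  At F: go left to W.
    W is a leaf — visit W.
  At F: no right child.
  Visit F.
At X: go right to D.
  At D: go left to J.
    At J: go left to U.
      U is a leaf — visit U.
    At J: go right to B.
      At B: go left to L.
        At L: no left child.
        At L: go right to M.
          M is a leaf — visit M.
        Visit L.
      At B: go right to Z.
        At Z: go left to S.
          S is a leaf — visit S.
        At Z: no right child.
        Visit Z.
      Visit B.
    Visit J.
  At D: no right child.
  Visit D.
Visit X.
Full post-order sequence: W, F, U, M, L, S, Z, B, J, D, X.

7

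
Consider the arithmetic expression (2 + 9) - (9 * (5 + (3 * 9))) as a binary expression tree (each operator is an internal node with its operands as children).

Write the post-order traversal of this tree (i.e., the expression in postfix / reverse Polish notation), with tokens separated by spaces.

Post-order on an expression tree gives postfix notation: for each operator, emit left operand, right operand, then the operator.

2 9 + 9 5 3 9 * + * -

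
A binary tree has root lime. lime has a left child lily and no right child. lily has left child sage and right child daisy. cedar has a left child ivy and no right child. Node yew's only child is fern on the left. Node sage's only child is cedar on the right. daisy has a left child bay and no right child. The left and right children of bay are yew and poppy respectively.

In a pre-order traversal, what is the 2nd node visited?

lily

Pre-order visits the node, then its left subtree, then its right subtree.
Visit lime.
At lime: go left to lily.
  Visit lily.
  At lily: go left to sage.
    Visit sage.
    At sage: no left child.
    At sage: go right to cedar.
      Visit cedar.
      At cedar: go left to ivy.
        ivy is a leaf — visit ivy.
      At cedar: no right child.
  At lily: go right to daisy.
    Visit daisy.
    At daisy: go left to bay.
      Visit bay.
      At bay: go left to yew.
        Visit yew.
        At yew: go left to fern.
          fern is a leaf — visit fern.
        At yew: no right child.
      At bay: go right to poppy.
        poppy is a leaf — visit poppy.
    At daisy: no right child.
At lime: no right child.
Full pre-order sequence: lime, lily, sage, cedar, ivy, daisy, bay, yew, fern, poppy.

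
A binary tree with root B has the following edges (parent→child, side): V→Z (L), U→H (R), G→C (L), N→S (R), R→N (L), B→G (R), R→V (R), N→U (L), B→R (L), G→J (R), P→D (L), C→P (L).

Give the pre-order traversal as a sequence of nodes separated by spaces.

B R N U H S V Z G C P D J

Pre-order visits the node, then its left subtree, then its right subtree.
Visit B.
At B: go left to R.
  Visit R.
  At R: go left to N.
    Visit N.
    At N: go left to U.
      Visit U.
      At U: no left child.
      At U: go right to H.
        H is a leaf — visit H.
    At N: go right to S.
      S is a leaf — visit S.
  At R: go right to V.
    Visit V.
    At V: go left to Z.
      Z is a leaf — visit Z.
    At V: no right child.
At B: go right to G.
  Visit G.
  At G: go left to C.
    Visit C.
    At C: go left to P.
      Visit P.
      At P: go left to D.
        D is a leaf — visit D.
      At P: no right child.
    At C: no right child.
  At G: go right to J.
    J is a leaf — visit J.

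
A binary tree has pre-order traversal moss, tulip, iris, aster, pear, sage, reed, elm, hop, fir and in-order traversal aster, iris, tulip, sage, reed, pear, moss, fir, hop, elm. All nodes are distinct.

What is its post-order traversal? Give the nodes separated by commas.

The first element of pre-order is the root; it splits in-order into left and right subtrees.
Root moss: left subtree has 6 nodes {aster, iris, tulip, sage, reed, pear}, right has 3 {fir, hop, elm}.
  Root tulip: left subtree has 2 nodes {aster, iris}, right has 3 {sage, reed, pear}.
    Root iris: left subtree has 1 node {aster}, right has 0 { }.
    Root pear: left subtree has 2 nodes {sage, reed}, right has 0 { }.
      Root sage: left subtree has 0 nodes { }, right has 1 {reed}.
  Root elm: left subtree has 2 nodes {fir, hop}, right has 0 { }.
    Root hop: left subtree has 1 node {fir}, right has 0 { }.

aster, iris, reed, sage, pear, tulip, fir, hop, elm, moss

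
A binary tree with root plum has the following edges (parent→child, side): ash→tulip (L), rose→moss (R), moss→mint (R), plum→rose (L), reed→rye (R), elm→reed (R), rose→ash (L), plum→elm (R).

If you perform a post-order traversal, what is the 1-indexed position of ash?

Post-order visits the left subtree, then the right subtree, then the node.
At plum: go left to rose.
  At rose: go left to ash.
    At ash: go left to tulip.
      tulip is a leaf — visit tulip.
    At ash: no right child.
    Visit ash.
  At rose: go right to moss.
    At moss: no left child.
    At moss: go right to mint.
      mint is a leaf — visit mint.
    Visit moss.
  Visit rose.
At plum: go right to elm.
  At elm: no left child.
  At elm: go right to reed.
    At reed: no left child.
    At reed: go right to rye.
      rye is a leaf — visit rye.
    Visit reed.
  Visit elm.
Visit plum.
Full post-order sequence: tulip, ash, mint, moss, rose, rye, reed, elm, plum.

2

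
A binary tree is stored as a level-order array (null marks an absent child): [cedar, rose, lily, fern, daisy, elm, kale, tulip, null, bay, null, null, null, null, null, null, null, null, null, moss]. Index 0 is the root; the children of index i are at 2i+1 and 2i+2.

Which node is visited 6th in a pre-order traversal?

bay

Pre-order visits the node, then its left subtree, then its right subtree.
Visit cedar.
At cedar: go left to rose.
  Visit rose.
  At rose: go left to fern.
    Visit fern.
    At fern: go left to tulip.
      tulip is a leaf — visit tulip.
    At fern: no right child.
  At rose: go right to daisy.
    Visit daisy.
    At daisy: go left to bay.
      Visit bay.
      At bay: go left to moss.
        moss is a leaf — visit moss.
      At bay: no right child.
    At daisy: no right child.
At cedar: go right to lily.
  Visit lily.
  At lily: go left to elm.
    elm is a leaf — visit elm.
  At lily: go right to kale.
    kale is a leaf — visit kale.
Full pre-order sequence: cedar, rose, fern, tulip, daisy, bay, moss, lily, elm, kale.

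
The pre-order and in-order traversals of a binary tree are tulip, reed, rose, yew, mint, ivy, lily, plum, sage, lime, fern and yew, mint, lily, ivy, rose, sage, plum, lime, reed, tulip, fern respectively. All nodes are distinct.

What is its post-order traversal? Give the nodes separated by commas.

The first element of pre-order is the root; it splits in-order into left and right subtrees.
Root tulip: left subtree has 9 nodes {yew, mint, lily, ivy, rose, sage, plum, lime, reed}, right has 1 {fern}.
  Root reed: left subtree has 8 nodes {yew, mint, lily, ivy, rose, sage, plum, lime}, right has 0 { }.
    Root rose: left subtree has 4 nodes {yew, mint, lily, ivy}, right has 3 {sage, plum, lime}.
      Root yew: left subtree has 0 nodes { }, right has 3 {mint, lily, ivy}.
        Root mint: left subtree has 0 nodes { }, right has 2 {lily, ivy}.
          Root ivy: left subtree has 1 node {lily}, right has 0 { }.
      Root plum: left subtree has 1 node {sage}, right has 1 {lime}.

lily, ivy, mint, yew, sage, lime, plum, rose, reed, fern, tulip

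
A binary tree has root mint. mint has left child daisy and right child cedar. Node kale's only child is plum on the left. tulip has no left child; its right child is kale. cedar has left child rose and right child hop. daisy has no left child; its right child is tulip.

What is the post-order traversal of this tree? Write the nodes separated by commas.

plum, kale, tulip, daisy, rose, hop, cedar, mint

Post-order visits the left subtree, then the right subtree, then the node.
At mint: go left to daisy.
  At daisy: no left child.
  At daisy: go right to tulip.
    At tulip: no left child.
    At tulip: go right to kale.
      At kale: go left to plum.
        plum is a leaf — visit plum.
      At kale: no right child.
      Visit kale.
    Visit tulip.
  Visit daisy.
At mint: go right to cedar.
  At cedar: go left to rose.
    rose is a leaf — visit rose.
  At cedar: go right to hop.
    hop is a leaf — visit hop.
  Visit cedar.
Visit mint.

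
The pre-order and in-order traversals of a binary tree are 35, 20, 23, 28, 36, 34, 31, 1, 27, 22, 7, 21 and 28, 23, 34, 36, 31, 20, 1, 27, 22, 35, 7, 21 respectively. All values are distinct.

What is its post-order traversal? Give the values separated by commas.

28, 34, 31, 36, 23, 22, 27, 1, 20, 21, 7, 35

The first element of pre-order is the root; it splits in-order into left and right subtrees.
Root 35: left subtree has 9 nodes {28, 23, 34, 36, 31, 20, 1, 27, 22}, right has 2 {7, 21}.
  Root 20: left subtree has 5 nodes {28, 23, 34, 36, 31}, right has 3 {1, 27, 22}.
    Root 23: left subtree has 1 node {28}, right has 3 {34, 36, 31}.
      Root 36: left subtree has 1 node {34}, right has 1 {31}.
    Root 1: left subtree has 0 nodes { }, right has 2 {27, 22}.
      Root 27: left subtree has 0 nodes { }, right has 1 {22}.
  Root 7: left subtree has 0 nodes { }, right has 1 {21}.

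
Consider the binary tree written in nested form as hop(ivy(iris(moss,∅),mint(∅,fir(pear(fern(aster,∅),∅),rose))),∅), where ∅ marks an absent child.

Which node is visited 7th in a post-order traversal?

fir

Post-order visits the left subtree, then the right subtree, then the node.
At hop: go left to ivy.
  At ivy: go left to iris.
    At iris: go left to moss.
      moss is a leaf — visit moss.
    At iris: no right child.
    Visit iris.
  At ivy: go right to mint.
    At mint: no left child.
    At mint: go right to fir.
      At fir: go left to pear.
        At pear: go left to fern.
          At fern: go left to aster.
            aster is a leaf — visit aster.
          At fern: no right child.
          Visit fern.
        At pear: no right child.
        Visit pear.
      At fir: go right to rose.
        rose is a leaf — visit rose.
      Visit fir.
    Visit mint.
  Visit ivy.
At hop: no right child.
Visit hop.
Full post-order sequence: moss, iris, aster, fern, pear, rose, fir, mint, ivy, hop.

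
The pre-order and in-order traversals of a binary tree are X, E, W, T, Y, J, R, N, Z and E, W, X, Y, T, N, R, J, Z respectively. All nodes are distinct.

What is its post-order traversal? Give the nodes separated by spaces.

The first element of pre-order is the root; it splits in-order into left and right subtrees.
Root X: left subtree has 2 nodes {E, W}, right has 6 {Y, T, N, R, J, Z}.
  Root E: left subtree has 0 nodes { }, right has 1 {W}.
  Root T: left subtree has 1 node {Y}, right has 4 {N, R, J, Z}.
    Root J: left subtree has 2 nodes {N, R}, right has 1 {Z}.
      Root R: left subtree has 1 node {N}, right has 0 { }.

W E Y N R Z J T X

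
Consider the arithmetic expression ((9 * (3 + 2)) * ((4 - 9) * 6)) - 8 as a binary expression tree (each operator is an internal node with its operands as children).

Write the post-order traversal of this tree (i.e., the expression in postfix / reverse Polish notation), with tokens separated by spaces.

Post-order on an expression tree gives postfix notation: for each operator, emit left operand, right operand, then the operator.

9 3 2 + * 4 9 - 6 * * 8 -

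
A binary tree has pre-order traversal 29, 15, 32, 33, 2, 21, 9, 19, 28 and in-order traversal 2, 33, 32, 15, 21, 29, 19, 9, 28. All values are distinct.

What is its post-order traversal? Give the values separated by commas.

The first element of pre-order is the root; it splits in-order into left and right subtrees.
Root 29: left subtree has 5 nodes {2, 33, 32, 15, 21}, right has 3 {19, 9, 28}.
  Root 15: left subtree has 3 nodes {2, 33, 32}, right has 1 {21}.
    Root 32: left subtree has 2 nodes {2, 33}, right has 0 { }.
      Root 33: left subtree has 1 node {2}, right has 0 { }.
  Root 9: left subtree has 1 node {19}, right has 1 {28}.

2, 33, 32, 21, 15, 19, 28, 9, 29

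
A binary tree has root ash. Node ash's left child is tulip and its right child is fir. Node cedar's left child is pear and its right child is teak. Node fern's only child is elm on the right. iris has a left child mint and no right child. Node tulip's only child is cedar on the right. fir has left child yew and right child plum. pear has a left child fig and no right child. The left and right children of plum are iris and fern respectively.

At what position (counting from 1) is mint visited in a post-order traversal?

Post-order visits the left subtree, then the right subtree, then the node.
At ash: go left to tulip.
  At tulip: no left child.
  At tulip: go right to cedar.
    At cedar: go left to pear.
      At pear: go left to fig.
        fig is a leaf — visit fig.
      At pear: no right child.
      Visit pear.
    At cedar: go right to teak.
      teak is a leaf — visit teak.
    Visit cedar.
  Visit tulip.
At ash: go right to fir.
  At fir: go left to yew.
    yew is a leaf — visit yew.
  At fir: go right to plum.
    At plum: go left to iris.
      At iris: go left to mint.
        mint is a leaf — visit mint.
      At iris: no right child.
      Visit iris.
    At plum: go right to fern.
      At fern: no left child.
      At fern: go right to elm.
        elm is a leaf — visit elm.
      Visit fern.
    Visit plum.
  Visit fir.
Visit ash.
Full post-order sequence: fig, pear, teak, cedar, tulip, yew, mint, iris, elm, fern, plum, fir, ash.

7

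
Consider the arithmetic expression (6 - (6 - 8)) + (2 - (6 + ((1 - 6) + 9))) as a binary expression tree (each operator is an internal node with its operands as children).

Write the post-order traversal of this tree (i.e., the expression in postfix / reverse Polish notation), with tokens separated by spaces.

6 6 8 - - 2 6 1 6 - 9 + + - +

Post-order on an expression tree gives postfix notation: for each operator, emit left operand, right operand, then the operator.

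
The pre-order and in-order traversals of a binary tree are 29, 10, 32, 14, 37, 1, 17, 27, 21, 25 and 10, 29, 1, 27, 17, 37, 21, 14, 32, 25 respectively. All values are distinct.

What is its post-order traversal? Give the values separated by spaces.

The first element of pre-order is the root; it splits in-order into left and right subtrees.
Root 29: left subtree has 1 node {10}, right has 8 {1, 27, 17, 37, 21, 14, 32, 25}.
  Root 32: left subtree has 6 nodes {1, 27, 17, 37, 21, 14}, right has 1 {25}.
    Root 14: left subtree has 5 nodes {1, 27, 17, 37, 21}, right has 0 { }.
      Root 37: left subtree has 3 nodes {1, 27, 17}, right has 1 {21}.
        Root 1: left subtree has 0 nodes { }, right has 2 {27, 17}.
          Root 17: left subtree has 1 node {27}, right has 0 { }.

10 27 17 1 21 37 14 25 32 29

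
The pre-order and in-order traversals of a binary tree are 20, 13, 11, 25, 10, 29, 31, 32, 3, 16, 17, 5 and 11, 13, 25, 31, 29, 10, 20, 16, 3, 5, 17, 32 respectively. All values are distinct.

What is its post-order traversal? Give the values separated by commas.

The first element of pre-order is the root; it splits in-order into left and right subtrees.
Root 20: left subtree has 6 nodes {11, 13, 25, 31, 29, 10}, right has 5 {16, 3, 5, 17, 32}.
  Root 13: left subtree has 1 node {11}, right has 4 {25, 31, 29, 10}.
    Root 25: left subtree has 0 nodes { }, right has 3 {31, 29, 10}.
      Root 10: left subtree has 2 nodes {31, 29}, right has 0 { }.
        Root 29: left subtree has 1 node {31}, right has 0 { }.
  Root 32: left subtree has 4 nodes {16, 3, 5, 17}, right has 0 { }.
    Root 3: left subtree has 1 node {16}, right has 2 {5, 17}.
      Root 17: left subtree has 1 node {5}, right has 0 { }.

11, 31, 29, 10, 25, 13, 16, 5, 17, 3, 32, 20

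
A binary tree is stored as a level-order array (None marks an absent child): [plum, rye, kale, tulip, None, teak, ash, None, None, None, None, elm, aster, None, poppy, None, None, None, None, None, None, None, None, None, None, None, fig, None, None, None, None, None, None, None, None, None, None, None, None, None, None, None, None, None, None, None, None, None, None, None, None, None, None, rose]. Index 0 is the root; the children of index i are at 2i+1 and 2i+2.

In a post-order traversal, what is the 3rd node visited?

elm

Post-order visits the left subtree, then the right subtree, then the node.
At plum: go left to rye.
  At rye: go left to tulip.
    tulip is a leaf — visit tulip.
  At rye: no right child.
  Visit rye.
At plum: go right to kale.
  At kale: go left to teak.
    At teak: go left to elm.
      elm is a leaf — visit elm.
    At teak: go right to aster.
      At aster: no left child.
      At aster: go right to fig.
        At fig: go left to rose.
          rose is a leaf — visit rose.
        At fig: no right child.
        Visit fig.
      Visit aster.
    Visit teak.
  At kale: go right to ash.
    At ash: no left child.
    At ash: go right to poppy.
      poppy is a leaf — visit poppy.
    Visit ash.
  Visit kale.
Visit plum.
Full post-order sequence: tulip, rye, elm, rose, fig, aster, teak, poppy, ash, kale, plum.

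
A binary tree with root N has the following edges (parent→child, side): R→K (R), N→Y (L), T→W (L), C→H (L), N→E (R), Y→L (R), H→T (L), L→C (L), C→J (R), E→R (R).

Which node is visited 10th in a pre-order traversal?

Pre-order visits the node, then its left subtree, then its right subtree.
Visit N.
At N: go left to Y.
  Visit Y.
  At Y: no left child.
  At Y: go right to L.
    Visit L.
    At L: go left to C.
      Visit C.
      At C: go left to H.
        Visit H.
        At H: go left to T.
          Visit T.
          At T: go left to W.
            W is a leaf — visit W.
          At T: no right child.
        At H: no right child.
      At C: go right to J.
        J is a leaf — visit J.
    At L: no right child.
At N: go right to E.
  Visit E.
  At E: no left child.
  At E: go right to R.
    Visit R.
    At R: no left child.
    At R: go right to K.
      K is a leaf — visit K.
Full pre-order sequence: N, Y, L, C, H, T, W, J, E, R, K.

R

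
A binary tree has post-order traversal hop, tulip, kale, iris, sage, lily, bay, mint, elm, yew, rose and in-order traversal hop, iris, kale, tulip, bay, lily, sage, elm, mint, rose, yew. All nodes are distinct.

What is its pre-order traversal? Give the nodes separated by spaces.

The last element of post-order is the root; it splits in-order into left and right subtrees.
Root rose: left subtree has 9 nodes {hop, iris, kale, tulip, bay, lily, sage, elm, mint}, right has 1 {yew}.
  Root elm: left subtree has 7 nodes {hop, iris, kale, tulip, bay, lily, sage}, right has 1 {mint}.
    Root bay: left subtree has 4 nodes {hop, iris, kale, tulip}, right has 2 {lily, sage}.
      Root iris: left subtree has 1 node {hop}, right has 2 {kale, tulip}.
        Root kale: left subtree has 0 nodes { }, right has 1 {tulip}.
      Root lily: left subtree has 0 nodes { }, right has 1 {sage}.

rose elm bay iris hop kale tulip lily sage mint yew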